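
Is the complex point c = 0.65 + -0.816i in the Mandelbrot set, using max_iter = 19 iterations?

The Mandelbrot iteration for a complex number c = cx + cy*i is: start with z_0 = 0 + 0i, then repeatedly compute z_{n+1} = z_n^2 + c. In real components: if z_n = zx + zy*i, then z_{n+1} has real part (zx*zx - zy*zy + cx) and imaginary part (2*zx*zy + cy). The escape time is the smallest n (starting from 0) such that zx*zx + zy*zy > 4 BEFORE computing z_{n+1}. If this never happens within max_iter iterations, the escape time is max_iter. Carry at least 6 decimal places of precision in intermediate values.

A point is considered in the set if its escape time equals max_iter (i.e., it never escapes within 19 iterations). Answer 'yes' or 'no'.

z_0 = 0 + 0i, c = 0.6500 + -0.8160i
Iter 1: z = 0.6500 + -0.8160i, |z|^2 = 1.0884
Iter 2: z = 0.4066 + -1.8768i, |z|^2 = 3.6877
Iter 3: z = -2.7070 + -2.3424i, |z|^2 = 12.8147
Escaped at iteration 3

Answer: no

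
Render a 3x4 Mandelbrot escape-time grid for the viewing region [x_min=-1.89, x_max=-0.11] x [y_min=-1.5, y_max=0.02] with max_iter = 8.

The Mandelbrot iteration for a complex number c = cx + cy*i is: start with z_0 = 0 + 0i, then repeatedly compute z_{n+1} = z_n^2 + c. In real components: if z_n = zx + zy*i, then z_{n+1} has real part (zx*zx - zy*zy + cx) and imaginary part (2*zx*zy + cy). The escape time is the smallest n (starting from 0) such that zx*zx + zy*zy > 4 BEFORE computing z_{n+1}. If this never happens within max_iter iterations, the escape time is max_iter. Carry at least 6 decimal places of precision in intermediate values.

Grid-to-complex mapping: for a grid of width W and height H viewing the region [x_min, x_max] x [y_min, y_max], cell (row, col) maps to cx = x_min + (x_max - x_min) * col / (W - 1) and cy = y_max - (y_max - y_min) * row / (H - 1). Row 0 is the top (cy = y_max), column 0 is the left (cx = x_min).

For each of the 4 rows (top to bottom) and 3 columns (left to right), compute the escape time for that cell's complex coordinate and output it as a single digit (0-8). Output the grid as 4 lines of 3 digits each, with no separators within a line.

Answer: 788
358
138
122

Derivation:
(row=0, col=0): c = -1.8900 + 0.0200i → escape time 7
(row=0, col=1): c = -1.0000 + 0.0200i → escape time 8
(row=0, col=2): c = -0.1100 + 0.0200i → escape time 8
(row=1, col=0): c = -1.8900 + -0.4867i → escape time 3
(row=1, col=1): c = -1.0000 + -0.4867i → escape time 5
(row=1, col=2): c = -0.1100 + -0.4867i → escape time 8
(row=2, col=0): c = -1.8900 + -0.9933i → escape time 1
(row=2, col=1): c = -1.0000 + -0.9933i → escape time 3
(row=2, col=2): c = -0.1100 + -0.9933i → escape time 8
(row=3, col=0): c = -1.8900 + -1.5000i → escape time 1
(row=3, col=1): c = -1.0000 + -1.5000i → escape time 2
(row=3, col=2): c = -0.1100 + -1.5000i → escape time 2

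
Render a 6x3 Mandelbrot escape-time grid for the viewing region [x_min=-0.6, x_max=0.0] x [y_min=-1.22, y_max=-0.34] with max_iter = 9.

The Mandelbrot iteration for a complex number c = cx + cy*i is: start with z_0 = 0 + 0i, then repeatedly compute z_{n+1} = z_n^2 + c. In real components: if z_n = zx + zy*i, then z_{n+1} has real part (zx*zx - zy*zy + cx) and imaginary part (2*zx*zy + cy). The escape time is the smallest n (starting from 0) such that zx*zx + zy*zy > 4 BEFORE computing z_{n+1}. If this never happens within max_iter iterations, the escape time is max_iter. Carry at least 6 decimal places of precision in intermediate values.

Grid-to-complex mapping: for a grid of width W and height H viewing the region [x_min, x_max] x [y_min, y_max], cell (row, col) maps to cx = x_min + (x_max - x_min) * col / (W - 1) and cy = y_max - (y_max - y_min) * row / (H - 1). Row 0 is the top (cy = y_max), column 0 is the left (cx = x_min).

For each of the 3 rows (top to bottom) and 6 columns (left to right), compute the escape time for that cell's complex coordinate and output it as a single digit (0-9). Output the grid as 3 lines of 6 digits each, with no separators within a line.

(row=0, col=0): c = -0.6000 + -0.3400i → escape time 9
(row=0, col=1): c = -0.4800 + -0.3400i → escape time 9
(row=0, col=2): c = -0.3600 + -0.3400i → escape time 9
(row=0, col=3): c = -0.2400 + -0.3400i → escape time 9
(row=0, col=4): c = -0.1200 + -0.3400i → escape time 9
(row=0, col=5): c = 0.0000 + -0.3400i → escape time 9
(row=1, col=0): c = -0.6000 + -0.7800i → escape time 5
(row=1, col=1): c = -0.4800 + -0.7800i → escape time 6
(row=1, col=2): c = -0.3600 + -0.7800i → escape time 7
(row=1, col=3): c = -0.2400 + -0.7800i → escape time 9
(row=1, col=4): c = -0.1200 + -0.7800i → escape time 9
(row=1, col=5): c = 0.0000 + -0.7800i → escape time 9
(row=2, col=0): c = -0.6000 + -1.2200i → escape time 3
(row=2, col=1): c = -0.4800 + -1.2200i → escape time 3
(row=2, col=2): c = -0.3600 + -1.2200i → escape time 3
(row=2, col=3): c = -0.2400 + -1.2200i → escape time 3
(row=2, col=4): c = -0.1200 + -1.2200i → escape time 3
(row=2, col=5): c = 0.0000 + -1.2200i → escape time 3

Answer: 999999
567999
333333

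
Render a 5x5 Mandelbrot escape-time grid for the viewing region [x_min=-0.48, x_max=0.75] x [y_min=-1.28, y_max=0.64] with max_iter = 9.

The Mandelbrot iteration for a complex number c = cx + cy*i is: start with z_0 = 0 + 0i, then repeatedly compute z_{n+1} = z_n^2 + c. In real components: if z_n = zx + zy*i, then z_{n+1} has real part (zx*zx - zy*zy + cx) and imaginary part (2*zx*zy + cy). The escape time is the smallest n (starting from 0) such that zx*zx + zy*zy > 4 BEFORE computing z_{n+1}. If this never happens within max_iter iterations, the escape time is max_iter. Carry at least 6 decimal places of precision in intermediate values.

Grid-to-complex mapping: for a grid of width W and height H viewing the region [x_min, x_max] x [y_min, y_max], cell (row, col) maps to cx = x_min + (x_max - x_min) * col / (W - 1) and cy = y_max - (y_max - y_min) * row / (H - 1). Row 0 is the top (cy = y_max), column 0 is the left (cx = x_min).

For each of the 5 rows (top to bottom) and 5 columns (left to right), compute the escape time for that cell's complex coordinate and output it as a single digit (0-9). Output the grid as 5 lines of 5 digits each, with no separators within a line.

(row=0, col=0): c = -0.4800 + 0.6400i → escape time 9
(row=0, col=1): c = -0.1725 + 0.6400i → escape time 9
(row=0, col=2): c = 0.1350 + 0.6400i → escape time 9
(row=0, col=3): c = 0.4425 + 0.6400i → escape time 5
(row=0, col=4): c = 0.7500 + 0.6400i → escape time 3
(row=1, col=0): c = -0.4800 + 0.1600i → escape time 9
(row=1, col=1): c = -0.1725 + 0.1600i → escape time 9
(row=1, col=2): c = 0.1350 + 0.1600i → escape time 9
(row=1, col=3): c = 0.4425 + 0.1600i → escape time 7
(row=1, col=4): c = 0.7500 + 0.1600i → escape time 3
(row=2, col=0): c = -0.4800 + -0.3200i → escape time 9
(row=2, col=1): c = -0.1725 + -0.3200i → escape time 9
(row=2, col=2): c = 0.1350 + -0.3200i → escape time 9
(row=2, col=3): c = 0.4425 + -0.3200i → escape time 9
(row=2, col=4): c = 0.7500 + -0.3200i → escape time 3
(row=3, col=0): c = -0.4800 + -0.8000i → escape time 6
(row=3, col=1): c = -0.1725 + -0.8000i → escape time 9
(row=3, col=2): c = 0.1350 + -0.8000i → escape time 5
(row=3, col=3): c = 0.4425 + -0.8000i → escape time 4
(row=3, col=4): c = 0.7500 + -0.8000i → escape time 2
(row=4, col=0): c = -0.4800 + -1.2800i → escape time 3
(row=4, col=1): c = -0.1725 + -1.2800i → escape time 3
(row=4, col=2): c = 0.1350 + -1.2800i → escape time 2
(row=4, col=3): c = 0.4425 + -1.2800i → escape time 2
(row=4, col=4): c = 0.7500 + -1.2800i → escape time 2

Answer: 99953
99973
99993
69542
33222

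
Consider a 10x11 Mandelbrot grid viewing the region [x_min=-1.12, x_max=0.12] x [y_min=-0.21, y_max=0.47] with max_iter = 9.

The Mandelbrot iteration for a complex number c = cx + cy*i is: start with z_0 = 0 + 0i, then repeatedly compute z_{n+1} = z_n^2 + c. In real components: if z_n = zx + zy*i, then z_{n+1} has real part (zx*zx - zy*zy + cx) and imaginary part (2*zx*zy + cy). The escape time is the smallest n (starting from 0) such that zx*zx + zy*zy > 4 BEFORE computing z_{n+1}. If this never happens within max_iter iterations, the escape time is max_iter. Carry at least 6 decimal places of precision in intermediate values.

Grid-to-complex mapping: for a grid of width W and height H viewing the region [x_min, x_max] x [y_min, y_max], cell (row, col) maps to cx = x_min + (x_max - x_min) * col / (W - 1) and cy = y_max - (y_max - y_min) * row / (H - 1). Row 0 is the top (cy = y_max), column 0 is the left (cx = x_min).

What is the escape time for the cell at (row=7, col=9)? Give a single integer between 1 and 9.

z_0 = 0 + 0i, c = 0.1200 + -0.0060i
Iter 1: z = 0.1200 + -0.0060i, |z|^2 = 0.0144
Iter 2: z = 0.1344 + -0.0074i, |z|^2 = 0.0181
Iter 3: z = 0.1380 + -0.0080i, |z|^2 = 0.0191
Iter 4: z = 0.1390 + -0.0082i, |z|^2 = 0.0194
Iter 5: z = 0.1392 + -0.0083i, |z|^2 = 0.0195
Iter 6: z = 0.1393 + -0.0083i, |z|^2 = 0.0195
Iter 7: z = 0.1393 + -0.0083i, |z|^2 = 0.0195
Iter 8: z = 0.1393 + -0.0083i, |z|^2 = 0.0195

Answer: 9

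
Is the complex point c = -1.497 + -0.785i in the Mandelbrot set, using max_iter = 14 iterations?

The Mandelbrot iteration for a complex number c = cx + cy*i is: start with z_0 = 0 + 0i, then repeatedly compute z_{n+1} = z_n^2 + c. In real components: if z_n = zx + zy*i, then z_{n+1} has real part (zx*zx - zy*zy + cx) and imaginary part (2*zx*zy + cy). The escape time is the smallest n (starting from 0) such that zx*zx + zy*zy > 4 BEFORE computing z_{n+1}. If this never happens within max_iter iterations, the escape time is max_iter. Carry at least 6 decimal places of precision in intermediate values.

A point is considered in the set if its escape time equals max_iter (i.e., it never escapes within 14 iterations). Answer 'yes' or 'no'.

Answer: no

Derivation:
z_0 = 0 + 0i, c = -1.4970 + -0.7850i
Iter 1: z = -1.4970 + -0.7850i, |z|^2 = 2.8572
Iter 2: z = 0.1278 + 1.5653i, |z|^2 = 2.4665
Iter 3: z = -3.9308 + -0.3850i, |z|^2 = 15.5994
Escaped at iteration 3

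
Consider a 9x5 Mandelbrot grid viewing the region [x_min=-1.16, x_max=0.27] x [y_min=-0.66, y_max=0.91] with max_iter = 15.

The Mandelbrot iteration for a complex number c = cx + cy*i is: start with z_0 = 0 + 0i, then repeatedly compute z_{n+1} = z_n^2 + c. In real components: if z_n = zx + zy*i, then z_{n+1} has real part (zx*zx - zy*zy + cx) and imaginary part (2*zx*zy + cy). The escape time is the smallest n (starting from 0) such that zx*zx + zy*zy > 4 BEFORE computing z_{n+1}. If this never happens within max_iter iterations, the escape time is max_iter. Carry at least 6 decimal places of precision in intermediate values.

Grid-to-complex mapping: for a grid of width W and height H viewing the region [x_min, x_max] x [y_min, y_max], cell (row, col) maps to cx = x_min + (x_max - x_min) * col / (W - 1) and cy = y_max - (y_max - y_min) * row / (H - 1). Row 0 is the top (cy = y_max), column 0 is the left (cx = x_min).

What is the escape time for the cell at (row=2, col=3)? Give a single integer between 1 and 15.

z_0 = 0 + 0i, c = -0.6237 + 0.1250i
Iter 1: z = -0.6237 + 0.1250i, |z|^2 = 0.4047
Iter 2: z = -0.2503 + -0.0309i, |z|^2 = 0.0636
Iter 3: z = -0.5621 + 0.1405i, |z|^2 = 0.3356
Iter 4: z = -0.3276 + -0.0329i, |z|^2 = 0.1084
Iter 5: z = -0.5175 + 0.1466i, |z|^2 = 0.2893
Iter 6: z = -0.3774 + -0.0267i, |z|^2 = 0.1431
Iter 7: z = -0.4820 + 0.1452i, |z|^2 = 0.2534
Iter 8: z = -0.4125 + -0.0149i, |z|^2 = 0.1704
Iter 9: z = -0.4538 + 0.1373i, |z|^2 = 0.2248
Iter 10: z = -0.4366 + 0.0004i, |z|^2 = 0.1907
Iter 11: z = -0.4331 + 0.1247i, |z|^2 = 0.2031
Iter 12: z = -0.4517 + 0.0170i, |z|^2 = 0.2043
Iter 13: z = -0.4200 + 0.1096i, |z|^2 = 0.1884
Iter 14: z = -0.4594 + 0.0329i, |z|^2 = 0.2121

Answer: 15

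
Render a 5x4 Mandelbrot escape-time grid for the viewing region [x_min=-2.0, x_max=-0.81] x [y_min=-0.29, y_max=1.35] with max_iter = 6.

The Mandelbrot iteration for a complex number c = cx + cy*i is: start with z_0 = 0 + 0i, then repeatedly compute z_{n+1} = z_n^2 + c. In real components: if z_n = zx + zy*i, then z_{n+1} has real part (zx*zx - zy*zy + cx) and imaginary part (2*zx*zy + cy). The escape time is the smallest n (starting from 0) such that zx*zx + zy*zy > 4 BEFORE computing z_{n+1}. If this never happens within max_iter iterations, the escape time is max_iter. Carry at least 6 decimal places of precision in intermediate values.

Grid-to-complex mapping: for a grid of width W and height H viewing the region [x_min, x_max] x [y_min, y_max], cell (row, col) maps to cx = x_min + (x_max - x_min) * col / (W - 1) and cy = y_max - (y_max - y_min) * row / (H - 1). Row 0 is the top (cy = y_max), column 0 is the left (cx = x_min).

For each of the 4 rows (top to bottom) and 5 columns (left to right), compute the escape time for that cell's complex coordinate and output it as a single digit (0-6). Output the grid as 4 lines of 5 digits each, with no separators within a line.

Answer: 11222
12334
14566
14566

Derivation:
(row=0, col=0): c = -2.0000 + 1.3500i → escape time 1
(row=0, col=1): c = -1.7025 + 1.3500i → escape time 1
(row=0, col=2): c = -1.4050 + 1.3500i → escape time 2
(row=0, col=3): c = -1.1075 + 1.3500i → escape time 2
(row=0, col=4): c = -0.8100 + 1.3500i → escape time 2
(row=1, col=0): c = -2.0000 + 0.8033i → escape time 1
(row=1, col=1): c = -1.7025 + 0.8033i → escape time 2
(row=1, col=2): c = -1.4050 + 0.8033i → escape time 3
(row=1, col=3): c = -1.1075 + 0.8033i → escape time 3
(row=1, col=4): c = -0.8100 + 0.8033i → escape time 4
(row=2, col=0): c = -2.0000 + 0.2567i → escape time 1
(row=2, col=1): c = -1.7025 + 0.2567i → escape time 4
(row=2, col=2): c = -1.4050 + 0.2567i → escape time 5
(row=2, col=3): c = -1.1075 + 0.2567i → escape time 6
(row=2, col=4): c = -0.8100 + 0.2567i → escape time 6
(row=3, col=0): c = -2.0000 + -0.2900i → escape time 1
(row=3, col=1): c = -1.7025 + -0.2900i → escape time 4
(row=3, col=2): c = -1.4050 + -0.2900i → escape time 5
(row=3, col=3): c = -1.1075 + -0.2900i → escape time 6
(row=3, col=4): c = -0.8100 + -0.2900i → escape time 6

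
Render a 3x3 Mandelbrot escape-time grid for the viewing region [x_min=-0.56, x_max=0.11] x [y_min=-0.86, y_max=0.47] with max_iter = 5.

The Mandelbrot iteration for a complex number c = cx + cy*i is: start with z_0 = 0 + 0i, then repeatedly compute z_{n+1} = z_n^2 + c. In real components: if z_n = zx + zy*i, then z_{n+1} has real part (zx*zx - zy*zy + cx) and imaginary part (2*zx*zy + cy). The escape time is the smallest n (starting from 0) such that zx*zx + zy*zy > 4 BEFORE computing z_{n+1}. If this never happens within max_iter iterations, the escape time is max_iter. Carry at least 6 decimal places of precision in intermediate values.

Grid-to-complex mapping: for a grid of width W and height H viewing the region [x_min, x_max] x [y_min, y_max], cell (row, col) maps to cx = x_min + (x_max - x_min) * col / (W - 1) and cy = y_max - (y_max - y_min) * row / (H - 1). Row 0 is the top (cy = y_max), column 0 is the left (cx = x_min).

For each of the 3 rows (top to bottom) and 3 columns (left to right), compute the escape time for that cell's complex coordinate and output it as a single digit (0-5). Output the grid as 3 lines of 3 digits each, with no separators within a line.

Answer: 555
555
455

Derivation:
(row=0, col=0): c = -0.5600 + 0.4700i → escape time 5
(row=0, col=1): c = -0.2250 + 0.4700i → escape time 5
(row=0, col=2): c = 0.1100 + 0.4700i → escape time 5
(row=1, col=0): c = -0.5600 + -0.1950i → escape time 5
(row=1, col=1): c = -0.2250 + -0.1950i → escape time 5
(row=1, col=2): c = 0.1100 + -0.1950i → escape time 5
(row=2, col=0): c = -0.5600 + -0.8600i → escape time 4
(row=2, col=1): c = -0.2250 + -0.8600i → escape time 5
(row=2, col=2): c = 0.1100 + -0.8600i → escape time 5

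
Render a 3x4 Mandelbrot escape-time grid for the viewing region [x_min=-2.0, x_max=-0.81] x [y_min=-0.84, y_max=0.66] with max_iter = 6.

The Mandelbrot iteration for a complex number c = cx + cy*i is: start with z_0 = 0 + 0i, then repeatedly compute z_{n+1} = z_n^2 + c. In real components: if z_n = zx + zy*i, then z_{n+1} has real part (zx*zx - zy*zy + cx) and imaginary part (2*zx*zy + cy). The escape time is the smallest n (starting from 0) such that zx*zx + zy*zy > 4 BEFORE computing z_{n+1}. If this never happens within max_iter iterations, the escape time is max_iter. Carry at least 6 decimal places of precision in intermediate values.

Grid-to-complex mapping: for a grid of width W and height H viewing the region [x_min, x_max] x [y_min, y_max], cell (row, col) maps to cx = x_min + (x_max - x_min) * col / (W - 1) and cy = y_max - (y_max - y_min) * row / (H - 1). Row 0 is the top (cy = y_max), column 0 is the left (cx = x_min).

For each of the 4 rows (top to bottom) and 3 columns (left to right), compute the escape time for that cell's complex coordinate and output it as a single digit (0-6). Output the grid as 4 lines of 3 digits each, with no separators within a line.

(row=0, col=0): c = -2.0000 + 0.6600i → escape time 1
(row=0, col=1): c = -1.4050 + 0.6600i → escape time 3
(row=0, col=2): c = -0.8100 + 0.6600i → escape time 5
(row=1, col=0): c = -2.0000 + 0.1600i → escape time 1
(row=1, col=1): c = -1.4050 + 0.1600i → escape time 6
(row=1, col=2): c = -0.8100 + 0.1600i → escape time 6
(row=2, col=0): c = -2.0000 + -0.3400i → escape time 1
(row=2, col=1): c = -1.4050 + -0.3400i → escape time 5
(row=2, col=2): c = -0.8100 + -0.3400i → escape time 6
(row=3, col=0): c = -2.0000 + -0.8400i → escape time 1
(row=3, col=1): c = -1.4050 + -0.8400i → escape time 3
(row=3, col=2): c = -0.8100 + -0.8400i → escape time 4

Answer: 135
166
156
134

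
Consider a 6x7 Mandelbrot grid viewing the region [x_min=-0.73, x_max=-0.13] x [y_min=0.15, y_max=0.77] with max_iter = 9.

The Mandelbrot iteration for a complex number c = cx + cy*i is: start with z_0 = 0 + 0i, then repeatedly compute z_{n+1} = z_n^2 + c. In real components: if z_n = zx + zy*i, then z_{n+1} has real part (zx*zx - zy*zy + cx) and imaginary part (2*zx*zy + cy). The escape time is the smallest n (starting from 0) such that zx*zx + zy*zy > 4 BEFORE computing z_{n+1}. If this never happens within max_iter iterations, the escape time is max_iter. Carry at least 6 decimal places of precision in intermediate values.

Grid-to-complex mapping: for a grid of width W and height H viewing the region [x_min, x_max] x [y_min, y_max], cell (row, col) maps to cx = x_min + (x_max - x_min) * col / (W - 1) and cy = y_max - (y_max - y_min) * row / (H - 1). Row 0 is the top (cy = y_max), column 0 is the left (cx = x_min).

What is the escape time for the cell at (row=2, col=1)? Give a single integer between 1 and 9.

Answer: 9

Derivation:
z_0 = 0 + 0i, c = -0.6100 + 0.5633i
Iter 1: z = -0.6100 + 0.5633i, |z|^2 = 0.6894
Iter 2: z = -0.5552 + -0.1239i, |z|^2 = 0.3237
Iter 3: z = -0.3171 + 0.7010i, |z|^2 = 0.5919
Iter 4: z = -1.0008 + 0.1188i, |z|^2 = 1.0158
Iter 5: z = 0.3775 + 0.3255i, |z|^2 = 0.2484
Iter 6: z = -0.5734 + 0.8091i, |z|^2 = 0.9834
Iter 7: z = -0.9358 + -0.3645i, |z|^2 = 1.0086
Iter 8: z = 0.1328 + 1.2456i, |z|^2 = 1.5691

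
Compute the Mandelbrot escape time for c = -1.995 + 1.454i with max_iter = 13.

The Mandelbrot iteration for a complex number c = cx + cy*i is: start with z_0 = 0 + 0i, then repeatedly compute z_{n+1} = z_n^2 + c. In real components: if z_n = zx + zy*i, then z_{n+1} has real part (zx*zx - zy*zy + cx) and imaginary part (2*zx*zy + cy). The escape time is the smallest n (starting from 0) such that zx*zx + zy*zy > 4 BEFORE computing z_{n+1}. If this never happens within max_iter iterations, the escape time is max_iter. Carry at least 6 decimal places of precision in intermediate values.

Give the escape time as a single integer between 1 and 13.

z_0 = 0 + 0i, c = -1.9950 + 1.4540i
Iter 1: z = -1.9950 + 1.4540i, |z|^2 = 6.0941
Escaped at iteration 1

Answer: 1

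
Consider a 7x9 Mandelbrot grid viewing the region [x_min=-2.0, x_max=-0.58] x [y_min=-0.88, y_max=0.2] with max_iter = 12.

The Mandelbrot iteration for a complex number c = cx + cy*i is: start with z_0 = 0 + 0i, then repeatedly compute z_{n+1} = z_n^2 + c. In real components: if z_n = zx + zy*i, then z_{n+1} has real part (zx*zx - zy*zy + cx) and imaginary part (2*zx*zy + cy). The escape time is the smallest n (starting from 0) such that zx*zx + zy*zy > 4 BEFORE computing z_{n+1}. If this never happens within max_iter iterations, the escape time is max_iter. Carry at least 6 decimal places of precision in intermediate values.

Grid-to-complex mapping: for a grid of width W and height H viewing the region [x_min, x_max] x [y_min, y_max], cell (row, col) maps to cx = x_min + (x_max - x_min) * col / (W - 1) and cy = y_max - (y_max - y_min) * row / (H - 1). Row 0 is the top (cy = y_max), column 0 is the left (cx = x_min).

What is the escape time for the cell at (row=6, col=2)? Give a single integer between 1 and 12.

Answer: 3

Derivation:
z_0 = 0 + 0i, c = -1.5267 + -0.6100i
Iter 1: z = -1.5267 + -0.6100i, |z|^2 = 2.7028
Iter 2: z = 0.4319 + 1.2525i, |z|^2 = 1.7554
Iter 3: z = -2.9089 + 0.4720i, |z|^2 = 8.6847
Escaped at iteration 3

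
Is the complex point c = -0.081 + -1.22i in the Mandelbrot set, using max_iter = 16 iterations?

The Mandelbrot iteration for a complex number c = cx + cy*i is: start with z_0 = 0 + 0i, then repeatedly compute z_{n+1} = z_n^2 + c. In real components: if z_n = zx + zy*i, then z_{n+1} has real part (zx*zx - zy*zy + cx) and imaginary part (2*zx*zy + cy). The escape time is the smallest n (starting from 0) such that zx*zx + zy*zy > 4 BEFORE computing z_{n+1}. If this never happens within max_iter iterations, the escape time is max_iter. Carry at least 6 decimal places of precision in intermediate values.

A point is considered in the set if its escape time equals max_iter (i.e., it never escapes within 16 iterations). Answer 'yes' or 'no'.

Answer: no

Derivation:
z_0 = 0 + 0i, c = -0.0810 + -1.2200i
Iter 1: z = -0.0810 + -1.2200i, |z|^2 = 1.4950
Iter 2: z = -1.5628 + -1.0224i, |z|^2 = 3.4877
Iter 3: z = 1.3162 + 1.9756i, |z|^2 = 5.6354
Escaped at iteration 3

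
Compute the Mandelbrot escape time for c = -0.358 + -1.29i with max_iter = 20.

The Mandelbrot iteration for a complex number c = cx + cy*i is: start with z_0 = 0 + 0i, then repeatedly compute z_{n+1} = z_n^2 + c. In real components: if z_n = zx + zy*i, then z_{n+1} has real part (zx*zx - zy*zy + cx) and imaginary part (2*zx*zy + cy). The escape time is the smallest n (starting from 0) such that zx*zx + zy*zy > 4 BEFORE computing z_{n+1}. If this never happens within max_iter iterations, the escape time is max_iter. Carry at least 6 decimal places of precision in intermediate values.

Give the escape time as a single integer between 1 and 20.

z_0 = 0 + 0i, c = -0.3580 + -1.2900i
Iter 1: z = -0.3580 + -1.2900i, |z|^2 = 1.7923
Iter 2: z = -1.8939 + -0.3664i, |z|^2 = 3.7212
Iter 3: z = 3.0948 + 0.0977i, |z|^2 = 9.5872
Escaped at iteration 3

Answer: 3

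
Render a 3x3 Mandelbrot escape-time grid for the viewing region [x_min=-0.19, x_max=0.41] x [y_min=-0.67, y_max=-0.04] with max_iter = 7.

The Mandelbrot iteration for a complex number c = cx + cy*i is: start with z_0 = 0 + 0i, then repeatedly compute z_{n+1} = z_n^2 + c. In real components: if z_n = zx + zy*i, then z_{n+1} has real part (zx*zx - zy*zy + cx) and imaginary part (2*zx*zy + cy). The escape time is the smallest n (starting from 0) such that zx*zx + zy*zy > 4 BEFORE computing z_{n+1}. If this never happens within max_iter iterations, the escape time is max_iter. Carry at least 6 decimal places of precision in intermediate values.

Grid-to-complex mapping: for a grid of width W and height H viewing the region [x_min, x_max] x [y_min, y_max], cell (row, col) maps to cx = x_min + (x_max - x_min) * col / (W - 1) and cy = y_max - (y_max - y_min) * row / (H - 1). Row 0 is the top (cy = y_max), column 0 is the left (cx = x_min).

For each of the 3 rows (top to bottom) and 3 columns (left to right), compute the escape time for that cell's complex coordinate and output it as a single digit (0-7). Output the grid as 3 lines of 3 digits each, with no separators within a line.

Answer: 776
777
776

Derivation:
(row=0, col=0): c = -0.1900 + -0.0400i → escape time 7
(row=0, col=1): c = 0.1100 + -0.0400i → escape time 7
(row=0, col=2): c = 0.4100 + -0.0400i → escape time 6
(row=1, col=0): c = -0.1900 + -0.3550i → escape time 7
(row=1, col=1): c = 0.1100 + -0.3550i → escape time 7
(row=1, col=2): c = 0.4100 + -0.3550i → escape time 7
(row=2, col=0): c = -0.1900 + -0.6700i → escape time 7
(row=2, col=1): c = 0.1100 + -0.6700i → escape time 7
(row=2, col=2): c = 0.4100 + -0.6700i → escape time 6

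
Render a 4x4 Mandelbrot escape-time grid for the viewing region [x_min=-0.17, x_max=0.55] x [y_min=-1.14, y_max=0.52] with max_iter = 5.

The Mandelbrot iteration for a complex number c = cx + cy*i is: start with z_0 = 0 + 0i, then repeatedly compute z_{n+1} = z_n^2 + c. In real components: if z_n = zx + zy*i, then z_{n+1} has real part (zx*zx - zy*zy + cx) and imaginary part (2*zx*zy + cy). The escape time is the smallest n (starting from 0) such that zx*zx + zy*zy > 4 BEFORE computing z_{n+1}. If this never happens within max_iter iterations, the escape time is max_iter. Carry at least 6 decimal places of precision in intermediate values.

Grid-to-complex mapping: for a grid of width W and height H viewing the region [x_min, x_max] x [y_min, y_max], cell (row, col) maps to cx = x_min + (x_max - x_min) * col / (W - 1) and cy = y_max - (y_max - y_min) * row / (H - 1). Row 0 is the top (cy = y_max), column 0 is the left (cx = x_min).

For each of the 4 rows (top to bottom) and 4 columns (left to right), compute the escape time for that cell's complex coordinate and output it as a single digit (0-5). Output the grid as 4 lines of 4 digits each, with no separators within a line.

Answer: 5554
5554
5554
5322

Derivation:
(row=0, col=0): c = -0.1700 + 0.5200i → escape time 5
(row=0, col=1): c = 0.0700 + 0.5200i → escape time 5
(row=0, col=2): c = 0.3100 + 0.5200i → escape time 5
(row=0, col=3): c = 0.5500 + 0.5200i → escape time 4
(row=1, col=0): c = -0.1700 + -0.0333i → escape time 5
(row=1, col=1): c = 0.0700 + -0.0333i → escape time 5
(row=1, col=2): c = 0.3100 + -0.0333i → escape time 5
(row=1, col=3): c = 0.5500 + -0.0333i → escape time 4
(row=2, col=0): c = -0.1700 + -0.5867i → escape time 5
(row=2, col=1): c = 0.0700 + -0.5867i → escape time 5
(row=2, col=2): c = 0.3100 + -0.5867i → escape time 5
(row=2, col=3): c = 0.5500 + -0.5867i → escape time 4
(row=3, col=0): c = -0.1700 + -1.1400i → escape time 5
(row=3, col=1): c = 0.0700 + -1.1400i → escape time 3
(row=3, col=2): c = 0.3100 + -1.1400i → escape time 2
(row=3, col=3): c = 0.5500 + -1.1400i → escape time 2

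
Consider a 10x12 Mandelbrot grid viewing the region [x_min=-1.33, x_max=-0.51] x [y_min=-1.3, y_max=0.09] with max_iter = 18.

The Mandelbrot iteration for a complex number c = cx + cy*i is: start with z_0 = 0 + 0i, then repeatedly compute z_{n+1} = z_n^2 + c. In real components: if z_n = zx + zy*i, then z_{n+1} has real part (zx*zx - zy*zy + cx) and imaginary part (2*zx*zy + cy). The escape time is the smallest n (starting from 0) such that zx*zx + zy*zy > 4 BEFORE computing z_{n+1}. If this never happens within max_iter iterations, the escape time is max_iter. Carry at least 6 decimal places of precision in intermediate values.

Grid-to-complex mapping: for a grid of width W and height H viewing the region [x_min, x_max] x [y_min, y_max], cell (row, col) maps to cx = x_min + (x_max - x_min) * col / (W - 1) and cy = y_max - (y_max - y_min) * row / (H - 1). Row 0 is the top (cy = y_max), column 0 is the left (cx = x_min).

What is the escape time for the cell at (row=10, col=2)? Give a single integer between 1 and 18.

z_0 = 0 + 0i, c = -1.1478 + -1.1736i
Iter 1: z = -1.1478 + -1.1736i, |z|^2 = 2.6948
Iter 2: z = -1.2078 + 1.5205i, |z|^2 = 3.7708
Iter 3: z = -2.0009 + -4.8466i, |z|^2 = 27.4933
Escaped at iteration 3

Answer: 3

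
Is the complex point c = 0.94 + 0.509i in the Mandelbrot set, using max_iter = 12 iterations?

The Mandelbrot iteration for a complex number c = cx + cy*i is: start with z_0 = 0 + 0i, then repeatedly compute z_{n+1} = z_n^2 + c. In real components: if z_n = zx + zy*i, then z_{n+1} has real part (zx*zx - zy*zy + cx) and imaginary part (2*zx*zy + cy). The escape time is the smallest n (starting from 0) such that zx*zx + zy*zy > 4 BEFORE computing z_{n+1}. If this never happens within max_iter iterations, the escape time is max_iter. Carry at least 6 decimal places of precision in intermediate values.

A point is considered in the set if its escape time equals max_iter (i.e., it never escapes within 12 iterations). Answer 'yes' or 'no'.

z_0 = 0 + 0i, c = 0.9400 + 0.5090i
Iter 1: z = 0.9400 + 0.5090i, |z|^2 = 1.1427
Iter 2: z = 1.5645 + 1.4659i, |z|^2 = 4.5966
Escaped at iteration 2

Answer: no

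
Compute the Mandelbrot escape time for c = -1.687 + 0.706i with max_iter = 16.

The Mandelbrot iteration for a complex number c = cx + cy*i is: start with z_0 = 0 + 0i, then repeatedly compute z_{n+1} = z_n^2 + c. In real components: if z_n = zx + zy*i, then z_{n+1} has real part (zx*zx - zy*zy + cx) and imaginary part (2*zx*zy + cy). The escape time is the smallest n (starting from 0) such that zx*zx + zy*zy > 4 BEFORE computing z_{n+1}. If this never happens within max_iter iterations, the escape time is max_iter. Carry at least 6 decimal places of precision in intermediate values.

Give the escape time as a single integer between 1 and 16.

z_0 = 0 + 0i, c = -1.6870 + 0.7060i
Iter 1: z = -1.6870 + 0.7060i, |z|^2 = 3.3444
Iter 2: z = 0.6605 + -1.6760i, |z|^2 = 3.2454
Iter 3: z = -4.0598 + -1.5082i, |z|^2 = 18.7567
Escaped at iteration 3

Answer: 3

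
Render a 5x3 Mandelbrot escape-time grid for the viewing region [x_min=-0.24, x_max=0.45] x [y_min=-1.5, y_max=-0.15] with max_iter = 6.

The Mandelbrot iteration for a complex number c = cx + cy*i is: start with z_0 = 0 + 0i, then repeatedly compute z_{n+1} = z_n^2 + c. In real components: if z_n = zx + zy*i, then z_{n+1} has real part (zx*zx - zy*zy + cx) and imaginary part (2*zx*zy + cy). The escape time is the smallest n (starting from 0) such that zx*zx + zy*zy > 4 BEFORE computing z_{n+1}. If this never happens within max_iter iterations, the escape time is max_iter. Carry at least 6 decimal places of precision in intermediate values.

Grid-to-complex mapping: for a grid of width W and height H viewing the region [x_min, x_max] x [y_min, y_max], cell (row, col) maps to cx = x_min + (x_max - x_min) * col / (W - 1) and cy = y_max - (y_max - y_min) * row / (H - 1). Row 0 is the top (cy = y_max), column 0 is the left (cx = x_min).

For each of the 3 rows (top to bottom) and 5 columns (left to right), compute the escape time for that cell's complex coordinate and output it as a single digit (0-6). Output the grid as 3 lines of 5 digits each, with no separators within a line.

Answer: 66666
66643
22222

Derivation:
(row=0, col=0): c = -0.2400 + -0.1500i → escape time 6
(row=0, col=1): c = -0.0675 + -0.1500i → escape time 6
(row=0, col=2): c = 0.1050 + -0.1500i → escape time 6
(row=0, col=3): c = 0.2775 + -0.1500i → escape time 6
(row=0, col=4): c = 0.4500 + -0.1500i → escape time 6
(row=1, col=0): c = -0.2400 + -0.8250i → escape time 6
(row=1, col=1): c = -0.0675 + -0.8250i → escape time 6
(row=1, col=2): c = 0.1050 + -0.8250i → escape time 6
(row=1, col=3): c = 0.2775 + -0.8250i → escape time 4
(row=1, col=4): c = 0.4500 + -0.8250i → escape time 3
(row=2, col=0): c = -0.2400 + -1.5000i → escape time 2
(row=2, col=1): c = -0.0675 + -1.5000i → escape time 2
(row=2, col=2): c = 0.1050 + -1.5000i → escape time 2
(row=2, col=3): c = 0.2775 + -1.5000i → escape time 2
(row=2, col=4): c = 0.4500 + -1.5000i → escape time 2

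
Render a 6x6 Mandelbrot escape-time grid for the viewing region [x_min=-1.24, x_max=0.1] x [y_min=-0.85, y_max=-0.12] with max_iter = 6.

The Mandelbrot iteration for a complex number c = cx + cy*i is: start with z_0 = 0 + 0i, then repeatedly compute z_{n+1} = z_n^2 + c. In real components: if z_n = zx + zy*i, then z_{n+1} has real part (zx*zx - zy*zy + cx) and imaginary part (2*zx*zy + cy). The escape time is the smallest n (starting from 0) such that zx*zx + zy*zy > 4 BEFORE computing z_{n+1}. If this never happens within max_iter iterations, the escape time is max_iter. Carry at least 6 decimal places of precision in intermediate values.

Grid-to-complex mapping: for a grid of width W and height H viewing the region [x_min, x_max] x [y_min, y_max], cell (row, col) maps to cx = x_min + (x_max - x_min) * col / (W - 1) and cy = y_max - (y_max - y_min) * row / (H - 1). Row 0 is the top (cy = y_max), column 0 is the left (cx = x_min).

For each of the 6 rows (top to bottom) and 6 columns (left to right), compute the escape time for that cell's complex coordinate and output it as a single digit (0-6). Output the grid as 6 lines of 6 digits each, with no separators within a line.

Answer: 666666
666666
666666
356666
345666
334565

Derivation:
(row=0, col=0): c = -1.2400 + -0.1200i → escape time 6
(row=0, col=1): c = -0.9720 + -0.1200i → escape time 6
(row=0, col=2): c = -0.7040 + -0.1200i → escape time 6
(row=0, col=3): c = -0.4360 + -0.1200i → escape time 6
(row=0, col=4): c = -0.1680 + -0.1200i → escape time 6
(row=0, col=5): c = 0.1000 + -0.1200i → escape time 6
(row=1, col=0): c = -1.2400 + -0.2660i → escape time 6
(row=1, col=1): c = -0.9720 + -0.2660i → escape time 6
(row=1, col=2): c = -0.7040 + -0.2660i → escape time 6
(row=1, col=3): c = -0.4360 + -0.2660i → escape time 6
(row=1, col=4): c = -0.1680 + -0.2660i → escape time 6
(row=1, col=5): c = 0.1000 + -0.2660i → escape time 6
(row=2, col=0): c = -1.2400 + -0.4120i → escape time 6
(row=2, col=1): c = -0.9720 + -0.4120i → escape time 6
(row=2, col=2): c = -0.7040 + -0.4120i → escape time 6
(row=2, col=3): c = -0.4360 + -0.4120i → escape time 6
(row=2, col=4): c = -0.1680 + -0.4120i → escape time 6
(row=2, col=5): c = 0.1000 + -0.4120i → escape time 6
(row=3, col=0): c = -1.2400 + -0.5580i → escape time 3
(row=3, col=1): c = -0.9720 + -0.5580i → escape time 5
(row=3, col=2): c = -0.7040 + -0.5580i → escape time 6
(row=3, col=3): c = -0.4360 + -0.5580i → escape time 6
(row=3, col=4): c = -0.1680 + -0.5580i → escape time 6
(row=3, col=5): c = 0.1000 + -0.5580i → escape time 6
(row=4, col=0): c = -1.2400 + -0.7040i → escape time 3
(row=4, col=1): c = -0.9720 + -0.7040i → escape time 4
(row=4, col=2): c = -0.7040 + -0.7040i → escape time 5
(row=4, col=3): c = -0.4360 + -0.7040i → escape time 6
(row=4, col=4): c = -0.1680 + -0.7040i → escape time 6
(row=4, col=5): c = 0.1000 + -0.7040i → escape time 6
(row=5, col=0): c = -1.2400 + -0.8500i → escape time 3
(row=5, col=1): c = -0.9720 + -0.8500i → escape time 3
(row=5, col=2): c = -0.7040 + -0.8500i → escape time 4
(row=5, col=3): c = -0.4360 + -0.8500i → escape time 5
(row=5, col=4): c = -0.1680 + -0.8500i → escape time 6
(row=5, col=5): c = 0.1000 + -0.8500i → escape time 5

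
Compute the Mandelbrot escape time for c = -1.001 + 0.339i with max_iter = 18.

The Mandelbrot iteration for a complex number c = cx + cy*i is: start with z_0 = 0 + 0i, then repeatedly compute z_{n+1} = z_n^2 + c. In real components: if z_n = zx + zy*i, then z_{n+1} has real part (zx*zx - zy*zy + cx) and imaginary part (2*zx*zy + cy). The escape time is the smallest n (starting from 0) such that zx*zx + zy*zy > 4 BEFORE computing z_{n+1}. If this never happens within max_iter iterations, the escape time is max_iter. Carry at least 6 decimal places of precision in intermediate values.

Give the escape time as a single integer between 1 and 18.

z_0 = 0 + 0i, c = -1.0010 + 0.3390i
Iter 1: z = -1.0010 + 0.3390i, |z|^2 = 1.1169
Iter 2: z = -0.1139 + -0.3397i, |z|^2 = 0.1284
Iter 3: z = -1.1034 + 0.4164i, |z|^2 = 1.3909
Iter 4: z = 0.0431 + -0.5799i, |z|^2 = 0.3381
Iter 5: z = -1.3354 + 0.2890i, |z|^2 = 1.8669
Iter 6: z = 0.6988 + -0.4329i, |z|^2 = 0.6757
Iter 7: z = -0.7000 + -0.2660i, |z|^2 = 0.5607
Iter 8: z = -0.5818 + 0.7114i, |z|^2 = 0.8445
Iter 9: z = -1.1686 + -0.4887i, |z|^2 = 1.6045
Iter 10: z = 0.1259 + 1.4812i, |z|^2 = 2.2099
Iter 11: z = -3.1792 + 0.7119i, |z|^2 = 10.6140
Escaped at iteration 11

Answer: 11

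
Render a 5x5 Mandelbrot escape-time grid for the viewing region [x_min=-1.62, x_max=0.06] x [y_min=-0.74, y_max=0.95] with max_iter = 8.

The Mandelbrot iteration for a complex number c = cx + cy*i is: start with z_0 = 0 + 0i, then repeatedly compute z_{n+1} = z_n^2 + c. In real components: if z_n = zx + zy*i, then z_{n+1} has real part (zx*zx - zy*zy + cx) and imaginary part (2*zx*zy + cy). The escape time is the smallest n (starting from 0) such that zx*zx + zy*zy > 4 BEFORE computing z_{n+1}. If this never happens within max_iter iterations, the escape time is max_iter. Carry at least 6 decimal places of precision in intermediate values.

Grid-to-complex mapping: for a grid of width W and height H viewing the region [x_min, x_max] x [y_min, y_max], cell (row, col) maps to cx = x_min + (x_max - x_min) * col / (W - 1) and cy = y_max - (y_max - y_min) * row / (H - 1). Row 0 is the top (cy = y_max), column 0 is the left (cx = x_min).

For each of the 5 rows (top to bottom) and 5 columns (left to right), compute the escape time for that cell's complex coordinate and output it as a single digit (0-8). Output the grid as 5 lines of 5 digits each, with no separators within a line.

(row=0, col=0): c = -1.6200 + 0.9500i → escape time 2
(row=0, col=1): c = -1.2000 + 0.9500i → escape time 3
(row=0, col=2): c = -0.7800 + 0.9500i → escape time 3
(row=0, col=3): c = -0.3600 + 0.9500i → escape time 5
(row=0, col=4): c = 0.0600 + 0.9500i → escape time 5
(row=1, col=0): c = -1.6200 + 0.5275i → escape time 3
(row=1, col=1): c = -1.2000 + 0.5275i → escape time 4
(row=1, col=2): c = -0.7800 + 0.5275i → escape time 6
(row=1, col=3): c = -0.3600 + 0.5275i → escape time 8
(row=1, col=4): c = 0.0600 + 0.5275i → escape time 8
(row=2, col=0): c = -1.6200 + 0.1050i → escape time 6
(row=2, col=1): c = -1.2000 + 0.1050i → escape time 8
(row=2, col=2): c = -0.7800 + 0.1050i → escape time 8
(row=2, col=3): c = -0.3600 + 0.1050i → escape time 8
(row=2, col=4): c = 0.0600 + 0.1050i → escape time 8
(row=3, col=0): c = -1.6200 + -0.3175i → escape time 4
(row=3, col=1): c = -1.2000 + -0.3175i → escape time 8
(row=3, col=2): c = -0.7800 + -0.3175i → escape time 8
(row=3, col=3): c = -0.3600 + -0.3175i → escape time 8
(row=3, col=4): c = 0.0600 + -0.3175i → escape time 8
(row=4, col=0): c = -1.6200 + -0.7400i → escape time 3
(row=4, col=1): c = -1.2000 + -0.7400i → escape time 3
(row=4, col=2): c = -0.7800 + -0.7400i → escape time 4
(row=4, col=3): c = -0.3600 + -0.7400i → escape time 7
(row=4, col=4): c = 0.0600 + -0.7400i → escape time 8

Answer: 23355
34688
68888
48888
33478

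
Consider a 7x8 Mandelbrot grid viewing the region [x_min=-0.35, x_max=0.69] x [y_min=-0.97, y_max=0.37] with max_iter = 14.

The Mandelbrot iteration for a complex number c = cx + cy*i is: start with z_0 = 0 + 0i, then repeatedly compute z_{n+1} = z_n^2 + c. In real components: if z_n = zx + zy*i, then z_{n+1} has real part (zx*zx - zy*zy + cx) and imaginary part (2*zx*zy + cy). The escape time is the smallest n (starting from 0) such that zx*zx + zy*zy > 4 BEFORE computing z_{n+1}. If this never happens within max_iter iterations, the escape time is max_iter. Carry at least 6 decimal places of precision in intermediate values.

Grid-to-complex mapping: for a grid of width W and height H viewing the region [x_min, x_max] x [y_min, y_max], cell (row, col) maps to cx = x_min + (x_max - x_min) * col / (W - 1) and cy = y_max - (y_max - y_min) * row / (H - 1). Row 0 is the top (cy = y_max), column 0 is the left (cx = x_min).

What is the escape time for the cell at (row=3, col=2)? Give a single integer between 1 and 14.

Answer: 14

Derivation:
z_0 = 0 + 0i, c = -0.0033 + -0.2043i
Iter 1: z = -0.0033 + -0.2043i, |z|^2 = 0.0417
Iter 2: z = -0.0451 + -0.2029i, |z|^2 = 0.0432
Iter 3: z = -0.0425 + -0.1860i, |z|^2 = 0.0364
Iter 4: z = -0.0361 + -0.1885i, |z|^2 = 0.0368
Iter 5: z = -0.0376 + -0.1907i, |z|^2 = 0.0378
Iter 6: z = -0.0383 + -0.1900i, |z|^2 = 0.0376
Iter 7: z = -0.0380 + -0.1897i, |z|^2 = 0.0374
Iter 8: z = -0.0379 + -0.1899i, |z|^2 = 0.0375
Iter 9: z = -0.0380 + -0.1899i, |z|^2 = 0.0375
Iter 10: z = -0.0380 + -0.1899i, |z|^2 = 0.0375
Iter 11: z = -0.0379 + -0.1899i, |z|^2 = 0.0375
Iter 12: z = -0.0379 + -0.1899i, |z|^2 = 0.0375
Iter 13: z = -0.0379 + -0.1899i, |z|^2 = 0.0375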